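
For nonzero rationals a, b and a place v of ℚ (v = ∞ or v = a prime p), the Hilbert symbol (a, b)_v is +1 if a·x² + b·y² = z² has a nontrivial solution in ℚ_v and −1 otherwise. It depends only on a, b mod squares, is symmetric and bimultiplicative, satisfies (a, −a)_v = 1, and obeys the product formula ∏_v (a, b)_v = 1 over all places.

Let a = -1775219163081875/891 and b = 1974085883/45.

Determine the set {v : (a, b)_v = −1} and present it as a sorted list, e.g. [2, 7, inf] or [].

(a, b) ≡ (-124729, 697015) mod (ℚ^×)²; places V = {2, 3, 5, 7, 11, 17, 19, 23, 29, ∞}.
(a,b)_7: α=4, u≡1; β=2, v≡1 (mod 7); (1|7)=+1, (1|7)=+1; sign (−1)^0·+1^2·+1^4 = +1.
(a,b)_17: α=3, u≡5; β=2, v≡1 (mod 17); (5|17)=-1, (1|17)=+1; sign (−1)^0·-1^2·+1^3 = +1.
(a,b)_29: α=1, u≡9; β=1, v≡16 (mod 29); (9|29)=+1, (16|29)=+1; sign (−1)^0·+1^1·+1^1 = +1.
(a,b)_19: α=2, u≡17; β=1, v≡8 (mod 19); (17|19)=+1, (8|19)=-1; sign (−1)^0·+1^1·-1^2 = +1.
(a,b)_23: α=1, u≡14; β=1, v≡15 (mod 23); (14|23)=-1, (15|23)=-1; sign (−1)^1·-1^1·-1^1 = -1.
(a,b)_3: α=-4, u≡2; β=-2, v≡1 (mod 3); (2|3)=-1, (1|3)=+1; sign (−1)^0·-1^-2·+1^-4 = +1.
(a,b)_5: α=4, u≡4; β=-1, v≡2 (mod 5); (4|5)=+1, (2|5)=-1; sign (−1)^0·+1^-1·-1^4 = +1.
(a,b)_11: α=-1, u≡7; β=1, v≡4 (mod 11); (7|11)=-1, (4|11)=+1; sign (−1)^1·-1^1·+1^-1 = +1.
(a,b)_∞: sgn(-124729)=−, sgn(697015)=+, so +1.
(a,b)_2: α=0, β=0; u≡7, v≡7 (mod 8); ε(u)ε(v)=1·1, αω(v)=0·0, βω(u)=0·0; sum ≡ 1  ⇒  -1.
Ram(-124729, 697015) = {2, 23}; no ℚ_2-point on the conic.

[2, 23]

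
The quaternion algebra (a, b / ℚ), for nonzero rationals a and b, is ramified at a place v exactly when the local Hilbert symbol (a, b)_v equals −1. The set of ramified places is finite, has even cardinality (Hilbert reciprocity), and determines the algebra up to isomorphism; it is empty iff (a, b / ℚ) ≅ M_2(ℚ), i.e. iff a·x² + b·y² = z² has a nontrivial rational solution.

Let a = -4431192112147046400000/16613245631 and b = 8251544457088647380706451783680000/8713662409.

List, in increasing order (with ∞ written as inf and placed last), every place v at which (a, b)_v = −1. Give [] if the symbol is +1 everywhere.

[5, 29]

(a, b) ≡ (-4179335, 77) mod (ℚ^×)²; places V = {2, 3, 5, 7, 11, 17, 19, 29, 31, 37, 41, 47, ∞}.
(a,b)_3: α=2, u≡1; β=6, v≡2 (mod 3); (1|3)=+1, (2|3)=-1; sign (−1)^0·+1^6·-1^2 = +1.
(a,b)_2: α=16, β=26; u≡1, v≡5 (mod 8); ε(u)ε(v)=0·0, αω(v)=16·1, βω(u)=26·0; sum ≡ 0  ⇒  +1.
(a,b)_31: α=0, u≡15; β=2, v≡12 (mod 31); (15|31)=-1, (12|31)=-1; sign (−1)^0·-1^2·-1^0 = +1.
(a,b)_47: α=2, u≡45; β=2, v≡43 (mod 47); (45|47)=-1, (43|47)=-1; sign (−1)^0·-1^2·-1^2 = +1.
(a,b)_29: α=-1, u≡15; β=0, v≡19 (mod 29); (15|29)=-1, (19|29)=-1; sign (−1)^0·-1^0·-1^-1 = -1.
(a,b)_∞: sgn(-4179335)=−, sgn(77)=+, so +1.
(a,b)_19: α=-3, u≡17; β=-2, v≡7 (mod 19); (17|19)=+1, (7|19)=+1; sign (−1)^0·+1^-2·+1^-3 = +1.
(a,b)_5: α=5, u≡2; β=4, v≡2 (mod 5); (2|5)=-1, (2|5)=-1; sign (−1)^0·-1^4·-1^5 = -1.
(a,b)_11: α=4, u≡1; β=5, v≡6 (mod 11); (1|11)=+1, (6|11)=-1; sign (−1)^0·+1^5·-1^4 = +1.
(a,b)_37: α=1, u≡24; β=2, v≡25 (mod 37); (24|37)=-1, (25|37)=+1; sign (−1)^0·-1^2·+1^1 = +1.
(a,b)_17: α=-4, u≡9; β=-6, v≡1 (mod 17); (9|17)=+1, (1|17)=+1; sign (−1)^0·+1^-6·+1^-4 = +1.
(a,b)_41: α=1, u≡21; β=2, v≡4 (mod 41); (21|41)=+1, (4|41)=+1; sign (−1)^0·+1^2·+1^1 = +1.
(a,b)_7: α=2, u≡2; β=3, v≡2 (mod 7); (2|7)=+1, (2|7)=+1; sign (−1)^0·+1^3·+1^2 = +1.
|Ram(-4179335, 77)| = 2, even; anisotropic at {5, 29}.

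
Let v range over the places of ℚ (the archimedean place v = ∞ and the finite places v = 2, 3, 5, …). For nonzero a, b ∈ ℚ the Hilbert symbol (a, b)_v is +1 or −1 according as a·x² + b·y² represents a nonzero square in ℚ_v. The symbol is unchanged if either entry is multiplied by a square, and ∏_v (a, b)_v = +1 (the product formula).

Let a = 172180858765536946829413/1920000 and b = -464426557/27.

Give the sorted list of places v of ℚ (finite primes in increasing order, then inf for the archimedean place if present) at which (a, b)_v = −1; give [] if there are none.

Mod squares: a ≡ 25854231, b ≡ -53751. Check v ∈ {∞, 2, 3, 5, 7, 13, 19, 23, 37, 41}.
v=13: a=13^1·(≡11), b=13^0·(≡3) mod 13; (11|13)=-1, (3|13)=+1; (−1)^{1·0·6}·(-1)^0·(+1)^1 = +1.
v=∞: 25854231 > 0 and -53751 < 0  ⇒  (a,b)_∞ = +1.
v=41: a=41^3·(≡35), b=41^1·(≡32) mod 41; (35|41)=-1, (32|41)=+1; (−1)^{3·1·20}·(-1)^1·(+1)^3 = -1.
v=37: a=37^1·(≡31), b=37^0·(≡30) mod 37; (31|37)=-1, (30|37)=+1; (−1)^{1·0·18}·(-1)^0·(+1)^1 = +1.
v=2: v_2(a)=-10, v_2(b)=0; units ≡ 7, 1 (mod 8); ε·ε+αω+βω = 1·0+-10·0+0·0 ≡ 0  ⇒  (a,b)_2 = +1.
v=7: a=7^6·(≡4), b=7^2·(≡2) mod 7; (4|7)=+1, (2|7)=+1; (−1)^{6·2·3}·(+1)^2·(+1)^6 = +1.
v=23: a=23^5·(≡13), b=23^3·(≡8) mod 23; (13|23)=+1, (8|23)=+1; (−1)^{5·3·11}·(+1)^3·(+1)^5 = -1.
v=19: a=19^3·(≡11), b=19^1·(≡2) mod 19; (11|19)=+1, (2|19)=-1; (−1)^{3·1·9}·(+1)^1·(-1)^3 = +1.
v=3: a=3^-1·(≡1), b=3^-3·(≡2) mod 3; (1|3)=+1, (2|3)=-1; (−1)^{-1·-3·1}·(+1)^-3·(-1)^-1 = +1.
v=5: a=5^-4·(≡4), b=5^0·(≡4) mod 5; (4|5)=+1, (4|5)=+1; (−1)^{-4·0·2}·(+1)^0·(+1)^-4 = +1.
Ram(25854231, -53751) = {23, 41}; no ℚ_23-point on the conic.

[23, 41]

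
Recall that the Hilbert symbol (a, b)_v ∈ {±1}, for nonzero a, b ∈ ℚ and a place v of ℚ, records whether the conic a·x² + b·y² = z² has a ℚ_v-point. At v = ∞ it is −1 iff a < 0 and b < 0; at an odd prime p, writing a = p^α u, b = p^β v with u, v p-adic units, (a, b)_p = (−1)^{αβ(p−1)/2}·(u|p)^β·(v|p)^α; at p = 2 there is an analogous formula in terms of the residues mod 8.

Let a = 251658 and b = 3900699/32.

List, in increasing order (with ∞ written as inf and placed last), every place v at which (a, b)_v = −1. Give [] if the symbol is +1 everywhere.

[11, 31]

Mod squares: a ≡ 27962, b ≡ 902. Check v ∈ {∞, 2, 3, 11, 31, 41}.
v=11: a=11^1·(≡9), b=11^1·(≡9) mod 11; (9|11)=+1, (9|11)=+1; (−1)^{1·1·5}·(+1)^1·(+1)^1 = -1.
v=∞: 27962 > 0 and 902 > 0  ⇒  (a,b)_∞ = +1.
v=41: a=41^1·(≡29), b=41^1·(≡7) mod 41; (29|41)=-1, (7|41)=-1; (−1)^{1·1·20}·(-1)^1·(-1)^1 = +1.
v=2: v_2(a)=1, v_2(b)=-5; units ≡ 5, 3 (mod 8); ε·ε+αω+βω = 0·1+1·1+-5·1 ≡ 0  ⇒  (a,b)_2 = +1.
v=3: a=3^2·(≡2), b=3^2·(≡2) mod 3; (2|3)=-1, (2|3)=-1; (−1)^{2·2·1}·(-1)^2·(-1)^2 = +1.
v=31: a=31^1·(≡27), b=31^2·(≡29) mod 31; (27|31)=-1, (29|31)=-1; (−1)^{1·2·15}·(-1)^2·(-1)^1 = -1.
(27962, 902 / ℚ) ramifies at {11, 31}: a division algebra.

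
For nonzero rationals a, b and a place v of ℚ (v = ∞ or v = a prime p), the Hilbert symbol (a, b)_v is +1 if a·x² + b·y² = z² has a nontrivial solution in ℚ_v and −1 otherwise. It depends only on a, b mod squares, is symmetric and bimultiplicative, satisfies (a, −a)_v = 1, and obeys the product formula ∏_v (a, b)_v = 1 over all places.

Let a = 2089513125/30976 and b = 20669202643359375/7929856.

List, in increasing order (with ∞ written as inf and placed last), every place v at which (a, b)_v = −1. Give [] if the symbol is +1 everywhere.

[7, 19]

(a, b) ≡ (21, 6783) mod (ℚ^×)²; places V = {2, 3, 5, 7, 11, 17, 19, ∞}.
(a,b)_7: α=3, u≡6; β=5, v≡3 (mod 7); (6|7)=-1, (3|7)=-1; sign (−1)^1·-1^5·-1^3 = -1.
(a,b)_2: α=-8, β=-16; u≡5, v≡7 (mod 8); ε(u)ε(v)=0·1, αω(v)=-8·0, βω(u)=-16·1; sum ≡ 0  ⇒  +1.
(a,b)_∞: sgn(21)=+, sgn(6783)=+, so +1.
(a,b)_17: α=0, u≡15; β=1, v≡2 (mod 17); (15|17)=+1, (2|17)=+1; sign (−1)^0·+1^1·+1^0 = +1.
(a,b)_5: α=4, u≡1; β=8, v≡2 (mod 5); (1|5)=+1, (2|5)=-1; sign (−1)^0·+1^8·-1^4 = +1.
(a,b)_11: α=-2, u≡6; β=-2, v≡8 (mod 11); (6|11)=-1, (8|11)=-1; sign (−1)^0·-1^-2·-1^-2 = +1.
(a,b)_19: α=2, u≡10; β=3, v≡13 (mod 19); (10|19)=-1, (13|19)=-1; sign (−1)^0·-1^3·-1^2 = -1.
(a,b)_3: α=3, u≡1; β=3, v≡2 (mod 3); (1|3)=+1, (2|3)=-1; sign (−1)^1·+1^3·-1^3 = +1.
|Ram(21, 6783)| = 2, even; anisotropic at {7, 19}.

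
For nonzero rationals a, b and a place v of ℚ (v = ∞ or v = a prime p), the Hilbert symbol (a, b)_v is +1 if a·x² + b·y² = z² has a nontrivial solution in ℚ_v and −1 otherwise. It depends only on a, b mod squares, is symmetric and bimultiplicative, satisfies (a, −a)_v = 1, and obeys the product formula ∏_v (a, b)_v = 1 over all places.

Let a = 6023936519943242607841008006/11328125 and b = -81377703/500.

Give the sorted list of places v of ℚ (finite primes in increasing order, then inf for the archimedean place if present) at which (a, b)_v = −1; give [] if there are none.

[2, 3]

Mod squares: a ≡ 174, b ≡ -115. Check v ∈ {∞, 2, 3, 5, 11, 19, 23, 29}.
v=11: a=11^6·(≡9), b=11^2·(≡6) mod 11; (9|11)=+1, (6|11)=-1; (−1)^{6·2·5}·(+1)^2·(-1)^6 = +1.
v=2: v_2(a)=1, v_2(b)=-2; units ≡ 7, 5 (mod 8); ε·ε+αω+βω = 1·0+1·1+-2·0 ≡ 1  ⇒  (a,b)_2 = -1.
v=19: a=19^6·(≡3), b=19^2·(≡2) mod 19; (3|19)=-1, (2|19)=-1; (−1)^{6·2·9}·(-1)^2·(-1)^6 = +1.
v=3: a=3^17·(≡1), b=3^4·(≡2) mod 3; (1|3)=+1, (2|3)=-1; (−1)^{17·4·1}·(+1)^4·(-1)^17 = -1.
v=∞: 174 > 0 and -115 < 0  ⇒  (a,b)_∞ = +1.
v=23: a=23^4·(≡6), b=23^1·(≡8) mod 23; (6|23)=+1, (8|23)=+1; (−1)^{4·1·11}·(+1)^1·(+1)^4 = +1.
v=29: a=29^-1·(≡22), b=29^0·(≡22) mod 29; (22|29)=+1, (22|29)=+1; (−1)^{-1·0·14}·(+1)^0·(+1)^-1 = +1.
v=5: a=5^-8·(≡4), b=5^-3·(≡3) mod 5; (4|5)=+1, (3|5)=-1; (−1)^{-8·-3·2}·(+1)^-3·(-1)^-8 = +1.
(174, -115 / ℚ) ramifies at {2, 3}: a division algebra.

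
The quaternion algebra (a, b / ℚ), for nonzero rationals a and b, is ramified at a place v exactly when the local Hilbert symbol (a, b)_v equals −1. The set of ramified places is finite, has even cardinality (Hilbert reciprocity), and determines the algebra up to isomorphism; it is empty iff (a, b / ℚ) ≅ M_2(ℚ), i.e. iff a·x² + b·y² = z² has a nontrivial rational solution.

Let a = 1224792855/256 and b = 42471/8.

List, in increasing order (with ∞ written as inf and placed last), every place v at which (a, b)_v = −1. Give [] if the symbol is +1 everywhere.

[2, 5]

(a, b) ≡ (55, 78) mod (ℚ^×)²; places V = {2, 3, 5, 11, 13, ∞}.
(a,b)_2: α=-8, β=-3; u≡7, v≡7 (mod 8); ε(u)ε(v)=1·1, αω(v)=-8·0, βω(u)=-3·0; sum ≡ 1  ⇒  -1.
(a,b)_5: α=1, u≡1; β=0, v≡2 (mod 5); (1|5)=+1, (2|5)=-1; sign (−1)^0·+1^0·-1^1 = -1.
(a,b)_11: α=5, u≡5; β=2, v≡4 (mod 11); (5|11)=+1, (4|11)=+1; sign (−1)^0·+1^2·+1^5 = +1.
(a,b)_13: α=2, u≡9; β=1, v≡7 (mod 13); (9|13)=+1, (7|13)=-1; sign (−1)^0·+1^1·-1^2 = +1.
(a,b)_3: α=2, u≡1; β=3, v≡2 (mod 3); (1|3)=+1, (2|3)=-1; sign (−1)^0·+1^3·-1^2 = +1.
(a,b)_∞: sgn(55)=+, sgn(78)=+, so +1.
Ram(55, 78) = {2, 5}; no ℚ_2-point on the conic.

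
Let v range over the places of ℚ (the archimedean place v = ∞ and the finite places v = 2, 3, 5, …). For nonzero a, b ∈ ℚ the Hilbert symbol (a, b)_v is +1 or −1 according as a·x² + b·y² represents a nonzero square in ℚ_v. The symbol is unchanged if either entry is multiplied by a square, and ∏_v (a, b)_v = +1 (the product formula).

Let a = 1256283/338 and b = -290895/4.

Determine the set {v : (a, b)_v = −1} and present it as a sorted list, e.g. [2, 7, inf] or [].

(a, b) ≡ (966, -290895) mod (ℚ^×)²; places V = {2, 3, 5, 7, 11, 13, 17, 23, 41, 43, ∞}.
(a,b)_17: α=2, u≡11; β=0, v≡15 (mod 17); (11|17)=-1, (15|17)=+1; sign (−1)^0·-1^0·+1^2 = +1.
(a,b)_13: α=-2, u≡1; β=0, v≡8 (mod 13); (1|13)=+1, (8|13)=-1; sign (−1)^0·+1^0·-1^-2 = +1.
(a,b)_∞: sgn(966)=+, sgn(-290895)=−, so +1.
(a,b)_7: α=1, u≡5; β=0, v≡1 (mod 7); (5|7)=-1, (1|7)=+1; sign (−1)^0·-1^0·+1^1 = +1.
(a,b)_23: α=1, u≡17; β=0, v≡8 (mod 23); (17|23)=-1, (8|23)=+1; sign (−1)^0·-1^0·+1^1 = +1.
(a,b)_41: α=0, u≡33; β=1, v≡20 (mod 41); (33|41)=+1, (20|41)=+1; sign (−1)^0·+1^1·+1^0 = +1.
(a,b)_43: α=0, u≡8; β=1, v≡18 (mod 43); (8|43)=-1, (18|43)=-1; sign (−1)^0·-1^1·-1^0 = -1.
(a,b)_3: α=3, u≡1; β=1, v≡1 (mod 3); (1|3)=+1, (1|3)=+1; sign (−1)^1·+1^1·+1^3 = -1.
(a,b)_2: α=-1, β=-2; u≡3, v≡1 (mod 8); ε(u)ε(v)=1·0, αω(v)=-1·0, βω(u)=-2·1; sum ≡ 0  ⇒  +1.
(a,b)_11: α=0, u≡9; β=1, v≡8 (mod 11); (9|11)=+1, (8|11)=-1; sign (−1)^0·+1^1·-1^0 = +1.
(a,b)_5: α=0, u≡1; β=1, v≡4 (mod 5); (1|5)=+1, (4|5)=+1; sign (−1)^0·+1^1·+1^0 = +1.
(966, -290895 / ℚ) ramifies at {3, 43}: a division algebra.

[3, 43]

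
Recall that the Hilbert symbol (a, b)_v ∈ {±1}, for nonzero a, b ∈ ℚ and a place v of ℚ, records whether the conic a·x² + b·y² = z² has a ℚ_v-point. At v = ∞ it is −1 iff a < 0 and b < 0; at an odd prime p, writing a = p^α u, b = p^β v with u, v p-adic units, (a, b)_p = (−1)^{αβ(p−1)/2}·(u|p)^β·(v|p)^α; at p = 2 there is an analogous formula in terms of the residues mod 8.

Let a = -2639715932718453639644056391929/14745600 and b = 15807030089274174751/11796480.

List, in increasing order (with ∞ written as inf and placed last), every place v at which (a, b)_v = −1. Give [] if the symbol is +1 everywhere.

(a, b) ≡ (-65569, 443555) mod (ℚ^×)²; places V = {2, 3, 5, 7, 11, 13, 17, 19, 23, 29, 41, ∞}.
(a,b)_11: α=4, u≡8; β=2, v≡2 (mod 11); (8|11)=-1, (2|11)=-1; sign (−1)^0·-1^2·-1^4 = +1.
(a,b)_19: α=5, u≡6; β=3, v≡13 (mod 19); (6|19)=+1, (13|19)=-1; sign (−1)^1·+1^3·-1^5 = +1.
(a,b)_23: α=2, u≡8; β=1, v≡21 (mod 23); (8|23)=+1, (21|23)=-1; sign (−1)^0·+1^1·-1^2 = +1.
(a,b)_∞: sgn(-65569)=−, sgn(443555)=+, so +1.
(a,b)_13: α=2, u≡12; β=2, v≡11 (mod 13); (12|13)=+1, (11|13)=-1; sign (−1)^0·+1^2·-1^2 = +1.
(a,b)_41: α=4, u≡4; β=0, v≡3 (mod 41); (4|41)=+1, (3|41)=-1; sign (−1)^0·+1^0·-1^4 = +1.
(a,b)_17: α=5, u≡16; β=6, v≡13 (mod 17); (16|17)=+1, (13|17)=+1; sign (−1)^0·+1^6·+1^5 = +1.
(a,b)_3: α=-2, u≡2; β=-2, v≡2 (mod 3); (2|3)=-1, (2|3)=-1; sign (−1)^0·-1^-2·-1^-2 = +1.
(a,b)_2: α=-16, β=-18; u≡7, v≡3 (mod 8); ε(u)ε(v)=1·1, αω(v)=-16·1, βω(u)=-18·0; sum ≡ 1  ⇒  -1.
(a,b)_5: α=-2, u≡4; β=-1, v≡1 (mod 5); (4|5)=+1, (1|5)=+1; sign (−1)^0·+1^-1·+1^-2 = +1.
(a,b)_7: α=1, u≡6; β=1, v≡1 (mod 7); (6|7)=-1, (1|7)=+1; sign (−1)^1·-1^1·+1^1 = +1.
(a,b)_29: α=1, u≡4; β=1, v≡11 (mod 29); (4|29)=+1, (11|29)=-1; sign (−1)^0·+1^1·-1^1 = -1.
(-65569, 443555 / ℚ) ramifies at {2, 29}: a division algebra.

[2, 29]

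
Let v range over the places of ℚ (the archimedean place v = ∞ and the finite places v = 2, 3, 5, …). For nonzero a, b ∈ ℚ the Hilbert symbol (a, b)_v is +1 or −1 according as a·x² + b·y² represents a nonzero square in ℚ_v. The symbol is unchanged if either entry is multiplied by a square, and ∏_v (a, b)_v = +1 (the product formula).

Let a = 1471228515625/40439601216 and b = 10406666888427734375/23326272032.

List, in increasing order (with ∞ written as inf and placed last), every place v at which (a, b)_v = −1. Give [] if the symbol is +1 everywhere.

Mod squares: a ≡ 1705, b ≡ 29326. Check v ∈ {∞, 2, 3, 5, 7, 11, 19, 29, 31, 43, 47}.
v=11: a=11^1·(≡1), b=11^3·(≡9) mod 11; (1|11)=+1, (9|11)=+1; (−1)^{1·3·5}·(+1)^3·(+1)^1 = -1.
v=3: a=3^-6·(≡1), b=3^0·(≡1) mod 3; (1|3)=+1, (1|3)=+1; (−1)^{-6·0·1}·(+1)^0·(+1)^-6 = +1.
v=47: a=47^2·(≡35), b=47^0·(≡5) mod 47; (35|47)=-1, (5|47)=-1; (−1)^{2·0·23}·(-1)^0·(-1)^2 = +1.
v=7: a=7^-4·(≡2), b=7^-4·(≡5) mod 7; (2|7)=+1, (5|7)=-1; (−1)^{-4·-4·3}·(+1)^-4·(-1)^-4 = +1.
v=29: a=29^0·(≡16), b=29^-2·(≡23) mod 29; (16|29)=+1, (23|29)=+1; (−1)^{0·-2·14}·(+1)^-2·(+1)^0 = +1.
v=43: a=43^0·(≡32), b=43^1·(≡42) mod 43; (32|43)=-1, (42|43)=-1; (−1)^{0·1·21}·(-1)^1·(-1)^0 = -1.
v=31: a=31^1·(≡26), b=31^3·(≡5) mod 31; (26|31)=-1, (5|31)=+1; (−1)^{1·3·15}·(-1)^3·(+1)^1 = +1.
v=∞: 1705 > 0 and 29326 > 0  ⇒  (a,b)_∞ = +1.
v=19: a=19^-2·(≡14), b=19^-2·(≡7) mod 19; (14|19)=-1, (7|19)=+1; (−1)^{-2·-2·9}·(-1)^-2·(+1)^-2 = +1.
v=2: v_2(a)=-6, v_2(b)=-5; units ≡ 1, 7 (mod 8); ε·ε+αω+βω = 0·1+-6·0+-5·0 ≡ 0  ⇒  (a,b)_2 = +1.
v=5: a=5^9·(≡4), b=5^14·(≡4) mod 5; (4|5)=+1, (4|5)=+1; (−1)^{9·14·2}·(+1)^14·(+1)^9 = +1.
Ram(1705, 29326) = {11, 43}; no ℚ_11-point on the conic.

[11, 43]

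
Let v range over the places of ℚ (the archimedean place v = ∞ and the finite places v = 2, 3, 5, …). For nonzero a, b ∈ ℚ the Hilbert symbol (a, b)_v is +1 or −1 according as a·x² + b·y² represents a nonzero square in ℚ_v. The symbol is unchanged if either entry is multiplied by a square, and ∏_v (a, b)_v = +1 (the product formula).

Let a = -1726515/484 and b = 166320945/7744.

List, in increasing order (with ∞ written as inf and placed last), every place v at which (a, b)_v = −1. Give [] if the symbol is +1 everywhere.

Mod squares: a ≡ -435, b ≡ 145. Check v ∈ {∞, 2, 3, 5, 7, 11, 17, 29}.
v=2: v_2(a)=-2, v_2(b)=-6; units ≡ 5, 1 (mod 8); ε·ε+αω+βω = 0·0+-2·0+-6·1 ≡ 0  ⇒  (a,b)_2 = +1.
v=∞: -435 < 0 and 145 > 0  ⇒  (a,b)_∞ = +1.
v=29: a=29^1·(≡3), b=29^1·(≡20) mod 29; (3|29)=-1, (20|29)=+1; (−1)^{1·1·14}·(-1)^1·(+1)^1 = -1.
v=5: a=5^1·(≡3), b=5^1·(≡1) mod 5; (3|5)=-1, (1|5)=+1; (−1)^{1·1·2}·(-1)^1·(+1)^1 = -1.
v=11: a=11^-2·(≡3), b=11^-2·(≡6) mod 11; (3|11)=+1, (6|11)=-1; (−1)^{-2·-2·5}·(+1)^-2·(-1)^-2 = +1.
v=7: a=7^2·(≡3), b=7^2·(≡6) mod 7; (3|7)=-1, (6|7)=-1; (−1)^{2·2·3}·(-1)^2·(-1)^2 = +1.
v=17: a=17^0·(≡7), b=17^2·(≡8) mod 17; (7|17)=-1, (8|17)=+1; (−1)^{0·2·8}·(-1)^2·(+1)^0 = +1.
v=3: a=3^5·(≡2), b=3^4·(≡1) mod 3; (2|3)=-1, (1|3)=+1; (−1)^{5·4·1}·(-1)^4·(+1)^5 = +1.
|Ram(-435, 145)| = 2, even; anisotropic at {5, 29}.

[5, 29]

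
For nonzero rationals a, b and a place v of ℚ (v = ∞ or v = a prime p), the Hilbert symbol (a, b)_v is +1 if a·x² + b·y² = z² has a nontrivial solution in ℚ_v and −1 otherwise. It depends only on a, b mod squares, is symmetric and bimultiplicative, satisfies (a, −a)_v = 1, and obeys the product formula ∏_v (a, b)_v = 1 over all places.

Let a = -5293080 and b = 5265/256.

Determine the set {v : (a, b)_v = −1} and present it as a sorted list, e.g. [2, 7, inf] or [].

Mod squares: a ≡ -870, b ≡ 65. Check v ∈ {∞, 2, 3, 5, 13, 29}.
v=29: a=29^1·(≡6), b=29^0·(≡20) mod 29; (6|29)=+1, (20|29)=+1; (−1)^{1·0·14}·(+1)^0·(+1)^1 = +1.
v=13: a=13^2·(≡10), b=13^1·(≡6) mod 13; (10|13)=+1, (6|13)=-1; (−1)^{2·1·6}·(+1)^1·(-1)^2 = +1.
v=2: v_2(a)=3, v_2(b)=-8; units ≡ 5, 1 (mod 8); ε·ε+αω+βω = 0·0+3·0+-8·1 ≡ 0  ⇒  (a,b)_2 = +1.
v=3: a=3^3·(≡1), b=3^4·(≡2) mod 3; (1|3)=+1, (2|3)=-1; (−1)^{3·4·1}·(+1)^4·(-1)^3 = -1.
v=5: a=5^1·(≡4), b=5^1·(≡3) mod 5; (4|5)=+1, (3|5)=-1; (−1)^{1·1·2}·(+1)^1·(-1)^1 = -1.
v=∞: -870 < 0 and 65 > 0  ⇒  (a,b)_∞ = +1.
(-870, 65 / ℚ) ramifies at {3, 5}: a division algebra.

[3, 5]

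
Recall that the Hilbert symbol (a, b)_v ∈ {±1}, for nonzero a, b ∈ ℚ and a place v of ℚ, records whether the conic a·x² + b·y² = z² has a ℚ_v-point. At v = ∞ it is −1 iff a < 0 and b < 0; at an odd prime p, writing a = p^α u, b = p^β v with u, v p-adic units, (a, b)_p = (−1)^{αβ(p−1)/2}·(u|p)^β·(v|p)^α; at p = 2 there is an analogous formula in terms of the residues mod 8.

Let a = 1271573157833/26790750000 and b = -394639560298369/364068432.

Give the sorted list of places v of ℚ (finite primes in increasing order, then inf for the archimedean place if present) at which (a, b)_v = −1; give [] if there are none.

Mod squares: a ≡ 51, b ≡ -13. Check v ∈ {∞, 2, 3, 5, 7, 11, 13, 17, 23, 47}.
v=23: a=23^4·(≡19), b=23^4·(≡17) mod 23; (19|23)=-1, (17|23)=-1; (−1)^{4·4·11}·(-1)^4·(-1)^4 = +1.
v=13: a=13^0·(≡4), b=13^-1·(≡4) mod 13; (4|13)=+1, (4|13)=+1; (−1)^{0·-1·6}·(+1)^-1·(+1)^0 = +1.
v=2: v_2(a)=-4, v_2(b)=-4; units ≡ 3, 3 (mod 8); ε·ε+αω+βω = 1·1+-4·1+-4·1 ≡ 1  ⇒  (a,b)_2 = -1.
v=11: a=11^2·(≡7), b=11^0·(≡5) mod 11; (7|11)=-1, (5|11)=+1; (−1)^{2·0·5}·(-1)^0·(+1)^2 = +1.
v=∞: 51 > 0 and -13 < 0  ⇒  (a,b)_∞ = +1.
v=17: a=17^1·(≡6), b=17^2·(≡15) mod 17; (6|17)=-1, (15|17)=+1; (−1)^{1·2·8}·(-1)^2·(+1)^1 = +1.
v=5: a=5^-6·(≡1), b=5^0·(≡3) mod 5; (1|5)=+1, (3|5)=-1; (−1)^{-6·0·2}·(+1)^0·(-1)^-6 = +1.
v=3: a=3^-7·(≡2), b=3^-6·(≡2) mod 3; (2|3)=-1, (2|3)=-1; (−1)^{-7·-6·1}·(-1)^-6·(-1)^-7 = -1.
v=47: a=47^2·(≡32), b=47^4·(≡3) mod 47; (32|47)=+1, (3|47)=+1; (−1)^{2·4·23}·(+1)^4·(+1)^2 = +1.
v=7: a=7^-2·(≡1), b=7^-4·(≡4) mod 7; (1|7)=+1, (4|7)=+1; (−1)^{-2·-4·3}·(+1)^-4·(+1)^-2 = +1.
|Ram(51, -13)| = 2, even; anisotropic at {2, 3}.

[2, 3]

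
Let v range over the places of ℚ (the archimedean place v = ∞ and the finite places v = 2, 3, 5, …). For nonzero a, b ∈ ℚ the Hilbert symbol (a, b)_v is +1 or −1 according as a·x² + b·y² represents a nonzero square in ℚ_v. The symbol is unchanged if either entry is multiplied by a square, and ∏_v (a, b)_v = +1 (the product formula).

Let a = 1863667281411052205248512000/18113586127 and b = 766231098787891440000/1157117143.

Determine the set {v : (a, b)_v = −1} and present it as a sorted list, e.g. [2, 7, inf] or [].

(a, b) ≡ (248710, 42) mod (ℚ^×)²; places V = {2, 3, 5, 7, 11, 13, 17, 19, 23, 31, 43, ∞}.
(a,b)_11: α=3, u≡5; β=2, v≡4 (mod 11); (5|11)=+1, (4|11)=+1; sign (−1)^0·+1^2·+1^3 = +1.
(a,b)_17: α=3, u≡14; β=2, v≡1 (mod 17); (14|17)=-1, (1|17)=+1; sign (−1)^0·-1^2·+1^3 = +1.
(a,b)_19: α=7, u≡12; β=4, v≡16 (mod 19); (12|19)=-1, (16|19)=+1; sign (−1)^0·-1^4·+1^7 = +1.
(a,b)_31: α=2, u≡28; β=2, v≡29 (mod 31); (28|31)=+1, (29|31)=-1; sign (−1)^0·+1^2·-1^2 = +1.
(a,b)_5: α=3, u≡3; β=4, v≡3 (mod 5); (3|5)=-1, (3|5)=-1; sign (−1)^0·-1^4·-1^3 = -1.
(a,b)_13: α=-4, u≡6; β=-2, v≡9 (mod 13); (6|13)=-1, (9|13)=+1; sign (−1)^0·-1^-2·+1^-4 = +1.
(a,b)_43: α=-2, u≡15; β=-2, v≡5 (mod 43); (15|43)=+1, (5|43)=-1; sign (−1)^0·+1^-2·-1^-2 = +1.
(a,b)_7: α=-3, u≡5; β=-1, v≡6 (mod 7); (5|7)=-1, (6|7)=-1; sign (−1)^1·-1^-1·-1^-3 = -1.
(a,b)_23: α=0, u≡17; β=-2, v≡5 (mod 23); (17|23)=-1, (5|23)=-1; sign (−1)^0·-1^-2·-1^0 = +1.
(a,b)_∞: sgn(248710)=+, sgn(42)=+, so +1.
(a,b)_3: α=4, u≡1; β=7, v≡2 (mod 3); (1|3)=+1, (2|3)=-1; sign (−1)^0·+1^7·-1^4 = +1.
(a,b)_2: α=15, β=7; u≡3, v≡5 (mod 8); ε(u)ε(v)=1·0, αω(v)=15·1, βω(u)=7·1; sum ≡ 0  ⇒  +1.
(248710, 42 / ℚ) ramifies at {5, 7}: a division algebra.

[5, 7]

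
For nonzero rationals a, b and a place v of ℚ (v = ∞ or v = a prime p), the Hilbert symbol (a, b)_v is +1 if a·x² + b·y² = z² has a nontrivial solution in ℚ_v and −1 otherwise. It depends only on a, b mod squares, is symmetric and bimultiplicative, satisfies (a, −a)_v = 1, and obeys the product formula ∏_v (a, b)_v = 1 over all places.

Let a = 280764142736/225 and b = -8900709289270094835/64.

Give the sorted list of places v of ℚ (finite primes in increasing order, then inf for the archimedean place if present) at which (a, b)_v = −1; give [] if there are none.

(a, b) ≡ (209, -19635) mod (ℚ^×)²; places V = {2, 3, 5, 7, 11, 17, 19, ∞}.
(a,b)_2: α=4, β=-6; u≡1, v≡5 (mod 8); ε(u)ε(v)=0·0, αω(v)=4·1, βω(u)=-6·0; sum ≡ 0  ⇒  +1.
(a,b)_17: α=2, u≡7; β=1, v≡4 (mod 17); (7|17)=-1, (4|17)=+1; sign (−1)^0·-1^1·+1^2 = -1.
(a,b)_5: α=-2, u≡4; β=1, v≡2 (mod 5); (4|5)=+1, (2|5)=-1; sign (−1)^0·+1^1·-1^-2 = +1.
(a,b)_∞: sgn(209)=+, sgn(-19635)=−, so +1.
(a,b)_11: α=3, u≡6; β=5, v≡8 (mod 11); (6|11)=-1, (8|11)=-1; sign (−1)^1·-1^5·-1^3 = -1.
(a,b)_19: α=1, u≡9; β=2, v≡7 (mod 19); (9|19)=+1, (7|19)=+1; sign (−1)^0·+1^2·+1^1 = +1.
(a,b)_3: α=-2, u≡2; β=7, v≡1 (mod 3); (2|3)=-1, (1|3)=+1; sign (−1)^0·-1^7·+1^-2 = -1.
(a,b)_7: α=4, u≡6; β=7, v≡4 (mod 7); (6|7)=-1, (4|7)=+1; sign (−1)^0·-1^7·+1^4 = -1.
(209, -19635 / ℚ) ramifies at {3, 7, 11, 17}: a division algebra.

[3, 7, 11, 17]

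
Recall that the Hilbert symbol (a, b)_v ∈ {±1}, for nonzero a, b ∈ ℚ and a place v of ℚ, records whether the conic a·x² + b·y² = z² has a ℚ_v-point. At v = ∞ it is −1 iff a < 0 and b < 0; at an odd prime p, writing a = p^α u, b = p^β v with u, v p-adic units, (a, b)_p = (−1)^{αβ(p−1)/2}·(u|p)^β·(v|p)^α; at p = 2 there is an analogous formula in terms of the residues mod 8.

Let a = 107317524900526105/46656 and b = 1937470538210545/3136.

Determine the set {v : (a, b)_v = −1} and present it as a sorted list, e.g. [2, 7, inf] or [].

Mod squares: a ≡ 148187485105, b ≡ 15830305. Check v ∈ {∞, 2, 3, 5, 7, 11, 13, 23, 31, 37, 41, 47, 53}.
v=47: a=47^1·(≡46), b=47^1·(≡5) mod 47; (46|47)=-1, (5|47)=-1; (−1)^{1·1·23}·(-1)^1·(-1)^1 = -1.
v=5: a=5^1·(≡1), b=5^1·(≡4) mod 5; (1|5)=+1, (4|5)=+1; (−1)^{1·1·2}·(+1)^1·(+1)^1 = +1.
v=3: a=3^-6·(≡1), b=3^0·(≡1) mod 3; (1|3)=+1, (1|3)=+1; (−1)^{-6·0·1}·(+1)^0·(+1)^-6 = +1.
v=13: a=13^0·(≡4), b=13^2·(≡3) mod 13; (4|13)=+1, (3|13)=+1; (−1)^{0·2·6}·(+1)^2·(+1)^0 = +1.
v=53: a=53^1·(≡7), b=53^1·(≡35) mod 53; (7|53)=+1, (35|53)=-1; (−1)^{1·1·26}·(+1)^1·(-1)^1 = -1.
v=23: a=23^3·(≡2), b=23^2·(≡13) mod 23; (2|23)=+1, (13|23)=+1; (−1)^{3·2·11}·(+1)^2·(+1)^3 = +1.
v=37: a=37^3·(≡13), b=37^2·(≡34) mod 37; (13|37)=-1, (34|37)=+1; (−1)^{3·2·18}·(-1)^2·(+1)^3 = +1.
v=7: a=7^0·(≡4), b=7^-2·(≡2) mod 7; (4|7)=+1, (2|7)=+1; (−1)^{0·-2·3}·(+1)^-2·(+1)^0 = +1.
v=31: a=31^1·(≡18), b=31^1·(≡24) mod 31; (18|31)=+1, (24|31)=-1; (−1)^{1·1·15}·(+1)^1·(-1)^1 = +1.
v=2: v_2(a)=-6, v_2(b)=-6; units ≡ 1, 1 (mod 8); ε·ε+αω+βω = 0·0+-6·0+-6·0 ≡ 0  ⇒  (a,b)_2 = +1.
v=41: a=41^1·(≡7), b=41^1·(≡36) mod 41; (7|41)=-1, (36|41)=+1; (−1)^{1·1·20}·(-1)^1·(+1)^1 = -1.
v=11: a=11^1·(≡6), b=11^0·(≡8) mod 11; (6|11)=-1, (8|11)=-1; (−1)^{1·0·5}·(-1)^0·(-1)^1 = -1.
v=∞: 148187485105 > 0 and 15830305 > 0  ⇒  (a,b)_∞ = +1.
|Ram(148187485105, 15830305)| = 4, even; anisotropic at {11, 41, 47, 53}.

[11, 41, 47, 53]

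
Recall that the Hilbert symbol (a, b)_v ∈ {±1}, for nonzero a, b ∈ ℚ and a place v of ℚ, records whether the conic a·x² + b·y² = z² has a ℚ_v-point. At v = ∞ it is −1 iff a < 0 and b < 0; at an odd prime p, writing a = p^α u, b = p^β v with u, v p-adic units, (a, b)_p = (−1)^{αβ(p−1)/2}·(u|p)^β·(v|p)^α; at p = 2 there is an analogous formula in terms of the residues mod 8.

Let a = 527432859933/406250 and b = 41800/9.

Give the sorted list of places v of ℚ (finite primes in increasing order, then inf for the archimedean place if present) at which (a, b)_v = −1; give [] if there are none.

[7, 13, 17, 19]

(a, b) ≡ (9282, 418) mod (ℚ^×)²; places V = {2, 3, 5, 7, 11, 13, 17, 19, ∞}.
(a,b)_11: α=0, u≡5; β=1, v≡3 (mod 11); (5|11)=+1, (3|11)=+1; sign (−1)^0·+1^1·+1^0 = +1.
(a,b)_17: α=5, u≡2; β=0, v≡11 (mod 17); (2|17)=+1, (11|17)=-1; sign (−1)^0·+1^0·-1^5 = -1.
(a,b)_13: α=-1, u≡4; β=0, v≡2 (mod 13); (4|13)=+1, (2|13)=-1; sign (−1)^0·+1^0·-1^-1 = -1.
(a,b)_3: α=1, u≡1; β=-2, v≡1 (mod 3); (1|3)=+1, (1|3)=+1; sign (−1)^0·+1^-2·+1^1 = +1.
(a,b)_2: α=-1, β=3; u≡1, v≡1 (mod 8); ε(u)ε(v)=0·0, αω(v)=-1·0, βω(u)=3·0; sum ≡ 0  ⇒  +1.
(a,b)_7: α=3, u≡5; β=0, v≡5 (mod 7); (5|7)=-1, (5|7)=-1; sign (−1)^0·-1^0·-1^3 = -1.
(a,b)_5: α=-6, u≡3; β=2, v≡3 (mod 5); (3|5)=-1, (3|5)=-1; sign (−1)^0·-1^2·-1^-6 = +1.
(a,b)_∞: sgn(9282)=+, sgn(418)=+, so +1.
(a,b)_19: α=2, u≡12; β=1, v≡8 (mod 19); (12|19)=-1, (8|19)=-1; sign (−1)^0·-1^1·-1^2 = -1.
Ram(9282, 418) = {7, 13, 17, 19}; no ℚ_7-point on the conic.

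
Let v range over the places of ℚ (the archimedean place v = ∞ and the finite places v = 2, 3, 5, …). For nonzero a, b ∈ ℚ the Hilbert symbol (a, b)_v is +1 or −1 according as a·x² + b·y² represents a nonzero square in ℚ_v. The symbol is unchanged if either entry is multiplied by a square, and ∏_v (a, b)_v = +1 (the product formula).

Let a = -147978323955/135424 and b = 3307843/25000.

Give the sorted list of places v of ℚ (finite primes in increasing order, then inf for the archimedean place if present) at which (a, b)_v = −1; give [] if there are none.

[2, 11]

(a, b) ≡ (-1155, 1870) mod (ℚ^×)²; places V = {2, 3, 5, 7, 11, 17, 19, 23, ∞}.
(a,b)_7: α=7, u≡6; β=2, v≡2 (mod 7); (6|7)=-1, (2|7)=+1; sign (−1)^0·-1^2·+1^7 = +1.
(a,b)_∞: sgn(-1155)=−, sgn(1870)=+, so +1.
(a,b)_19: α=0, u≡16; β=2, v≡13 (mod 19); (16|19)=+1, (13|19)=-1; sign (−1)^0·+1^2·-1^0 = +1.
(a,b)_3: α=3, u≡2; β=0, v≡1 (mod 3); (2|3)=-1, (1|3)=+1; sign (−1)^0·-1^0·+1^3 = +1.
(a,b)_11: α=3, u≡5; β=1, v≡9 (mod 11); (5|11)=+1, (9|11)=+1; sign (−1)^1·+1^1·+1^3 = -1.
(a,b)_17: α=0, u≡13; β=1, v≡15 (mod 17); (13|17)=+1, (15|17)=+1; sign (−1)^0·+1^1·+1^0 = +1.
(a,b)_2: α=-8, β=-3; u≡5, v≡7 (mod 8); ε(u)ε(v)=0·1, αω(v)=-8·0, βω(u)=-3·1; sum ≡ 1  ⇒  -1.
(a,b)_5: α=1, u≡1; β=-5, v≡1 (mod 5); (1|5)=+1, (1|5)=+1; sign (−1)^0·+1^-5·+1^1 = +1.
(a,b)_23: α=-2, u≡8; β=0, v≡17 (mod 23); (8|23)=+1, (17|23)=-1; sign (−1)^0·+1^0·-1^-2 = +1.
|Ram(-1155, 1870)| = 2, even; anisotropic at {2, 11}.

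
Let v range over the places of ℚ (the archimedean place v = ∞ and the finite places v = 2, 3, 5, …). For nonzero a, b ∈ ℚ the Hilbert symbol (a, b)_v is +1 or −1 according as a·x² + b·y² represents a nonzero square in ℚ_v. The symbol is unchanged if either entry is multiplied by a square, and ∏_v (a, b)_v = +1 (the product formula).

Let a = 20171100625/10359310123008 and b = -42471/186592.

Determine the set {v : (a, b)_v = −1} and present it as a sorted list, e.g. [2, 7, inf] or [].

Mod squares: a ≡ 7, b ≡ -9282. Check v ∈ {∞, 2, 3, 5, 7, 11, 13, 17, 19, 23}.
v=∞: 7 > 0 and -9282 < 0  ⇒  (a,b)_∞ = +1.
v=2: v_2(a)=-24, v_2(b)=-5; units ≡ 7, 7 (mod 8); ε·ε+αω+βω = 1·1+-24·0+-5·0 ≡ 1  ⇒  (a,b)_2 = -1.
v=3: a=3^-6·(≡1), b=3^3·(≡2) mod 3; (1|3)=+1, (2|3)=-1; (−1)^{-6·3·1}·(+1)^3·(-1)^-6 = +1.
v=11: a=11^-2·(≡10), b=11^2·(≡10) mod 11; (10|11)=-1, (10|11)=-1; (−1)^{-2·2·5}·(-1)^2·(-1)^-2 = +1.
v=7: a=7^-1·(≡2), b=7^-3·(≡1) mod 7; (2|7)=+1, (1|7)=+1; (−1)^{-1·-3·3}·(+1)^-3·(+1)^-1 = -1.
v=19: a=19^2·(≡1), b=19^0·(≡9) mod 19; (1|19)=+1, (9|19)=+1; (−1)^{2·0·9}·(+1)^0·(+1)^2 = +1.
v=5: a=5^4·(≡2), b=5^0·(≡2) mod 5; (2|5)=-1, (2|5)=-1; (−1)^{4·0·2}·(-1)^0·(-1)^4 = +1.
v=17: a=17^0·(≡11), b=17^-1·(≡15) mod 17; (11|17)=-1, (15|17)=+1; (−1)^{0·-1·8}·(-1)^-1·(+1)^0 = -1.
v=13: a=13^2·(≡6), b=13^1·(≡3) mod 13; (6|13)=-1, (3|13)=+1; (−1)^{2·1·6}·(-1)^1·(+1)^2 = -1.
v=23: a=23^2·(≡21), b=23^0·(≡15) mod 23; (21|23)=-1, (15|23)=-1; (−1)^{2·0·11}·(-1)^0·(-1)^2 = +1.
(7, -9282 / ℚ) ramifies at {2, 7, 13, 17}: a division algebra.

[2, 7, 13, 17]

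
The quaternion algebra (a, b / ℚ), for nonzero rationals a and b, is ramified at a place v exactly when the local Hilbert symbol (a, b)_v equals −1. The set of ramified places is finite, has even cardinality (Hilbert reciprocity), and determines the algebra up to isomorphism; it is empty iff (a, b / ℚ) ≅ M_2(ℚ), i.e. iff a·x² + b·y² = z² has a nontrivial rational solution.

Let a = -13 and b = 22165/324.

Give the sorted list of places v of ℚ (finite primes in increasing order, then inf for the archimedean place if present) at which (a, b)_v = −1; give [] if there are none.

[5, 13]

Mod squares: a ≡ -13, b ≡ 22165. Check v ∈ {∞, 2, 3, 5, 11, 13, 31}.
v=∞: -13 < 0 and 22165 > 0  ⇒  (a,b)_∞ = +1.
v=13: a=13^1·(≡12), b=13^1·(≡11) mod 13; (12|13)=+1, (11|13)=-1; (−1)^{1·1·6}·(+1)^1·(-1)^1 = -1.
v=11: a=11^0·(≡9), b=11^1·(≡7) mod 11; (9|11)=+1, (7|11)=-1; (−1)^{0·1·5}·(+1)^1·(-1)^0 = +1.
v=2: v_2(a)=0, v_2(b)=-2; units ≡ 3, 5 (mod 8); ε·ε+αω+βω = 1·0+0·1+-2·1 ≡ 0  ⇒  (a,b)_2 = +1.
v=5: a=5^0·(≡2), b=5^1·(≡2) mod 5; (2|5)=-1, (2|5)=-1; (−1)^{0·1·2}·(-1)^1·(-1)^0 = -1.
v=3: a=3^0·(≡2), b=3^-4·(≡1) mod 3; (2|3)=-1, (1|3)=+1; (−1)^{0·-4·1}·(-1)^-4·(+1)^0 = +1.
v=31: a=31^0·(≡18), b=31^1·(≡9) mod 31; (18|31)=+1, (9|31)=+1; (−1)^{0·1·15}·(+1)^1·(+1)^0 = +1.
(-13, 22165 / ℚ) ramifies at {5, 13}: a division algebra.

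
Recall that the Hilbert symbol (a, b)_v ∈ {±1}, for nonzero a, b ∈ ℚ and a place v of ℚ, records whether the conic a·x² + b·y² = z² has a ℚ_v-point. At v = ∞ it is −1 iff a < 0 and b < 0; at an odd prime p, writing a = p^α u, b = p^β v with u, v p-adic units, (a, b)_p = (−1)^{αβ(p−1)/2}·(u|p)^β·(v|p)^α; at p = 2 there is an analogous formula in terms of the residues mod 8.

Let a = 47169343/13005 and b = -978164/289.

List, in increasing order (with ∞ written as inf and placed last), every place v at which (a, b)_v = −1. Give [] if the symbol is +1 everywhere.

[2, 13, 19, 47]

Mod squares: a ≡ 1235, b ≡ -2021. Check v ∈ {∞, 2, 3, 5, 11, 13, 17, 19, 23, 43, 47}.
v=∞: 1235 > 0 and -2021 < 0  ⇒  (a,b)_∞ = +1.
v=17: a=17^-2·(≡5), b=17^-2·(≡16) mod 17; (5|17)=-1, (16|17)=+1; (−1)^{-2·-2·8}·(-1)^-2·(+1)^-2 = +1.
v=5: a=5^-1·(≡3), b=5^0·(≡4) mod 5; (3|5)=-1, (4|5)=+1; (−1)^{-1·0·2}·(-1)^0·(+1)^-1 = +1.
v=47: a=47^0·(≡20), b=47^1·(≡8) mod 47; (20|47)=-1, (8|47)=+1; (−1)^{0·1·23}·(-1)^1·(+1)^0 = -1.
v=2: v_2(a)=0, v_2(b)=2; units ≡ 3, 3 (mod 8); ε·ε+αω+βω = 1·1+0·1+2·1 ≡ 1  ⇒  (a,b)_2 = -1.
v=13: a=13^1·(≡4), b=13^0·(≡7) mod 13; (4|13)=+1, (7|13)=-1; (−1)^{1·0·6}·(+1)^0·(-1)^1 = -1.
v=11: a=11^0·(≡4), b=11^2·(≡4) mod 11; (4|11)=+1, (4|11)=+1; (−1)^{0·2·5}·(+1)^2·(+1)^0 = +1.
v=19: a=19^3·(≡2), b=19^0·(≡8) mod 19; (2|19)=-1, (8|19)=-1; (−1)^{3·0·9}·(-1)^0·(-1)^3 = -1.
v=3: a=3^-2·(≡2), b=3^0·(≡1) mod 3; (2|3)=-1, (1|3)=+1; (−1)^{-2·0·1}·(-1)^0·(+1)^-2 = +1.
v=43: a=43^0·(≡35), b=43^1·(≡18) mod 43; (35|43)=+1, (18|43)=-1; (−1)^{0·1·21}·(+1)^1·(-1)^0 = +1.
v=23: a=23^2·(≡18), b=23^0·(≡2) mod 23; (18|23)=+1, (2|23)=+1; (−1)^{2·0·11}·(+1)^0·(+1)^2 = +1.
|Ram(1235, -2021)| = 4, even; anisotropic at {2, 13, 19, 47}.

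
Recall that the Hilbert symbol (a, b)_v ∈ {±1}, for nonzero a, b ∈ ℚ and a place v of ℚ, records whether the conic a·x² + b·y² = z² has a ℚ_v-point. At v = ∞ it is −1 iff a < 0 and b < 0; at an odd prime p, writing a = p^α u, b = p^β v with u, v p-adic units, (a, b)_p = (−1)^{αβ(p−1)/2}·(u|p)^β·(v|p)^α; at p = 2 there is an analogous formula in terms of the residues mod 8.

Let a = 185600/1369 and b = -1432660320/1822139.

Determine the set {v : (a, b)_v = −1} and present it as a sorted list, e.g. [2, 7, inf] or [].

(a, b) ≡ (29, -770) mod (ℚ^×)²; places V = {2, 3, 5, 7, 11, 13, 29, 37, ∞}.
(a,b)_3: α=0, u≡2; β=2, v≡1 (mod 3); (2|3)=-1, (1|3)=+1; sign (−1)^0·-1^2·+1^0 = +1.
(a,b)_∞: sgn(29)=+, sgn(-770)=−, so +1.
(a,b)_7: α=0, u≡4; β=1, v≡4 (mod 7); (4|7)=+1, (4|7)=+1; sign (−1)^0·+1^1·+1^0 = +1.
(a,b)_37: α=-2, u≡8; β=-2, v≡7 (mod 37); (8|37)=-1, (7|37)=+1; sign (−1)^0·-1^-2·+1^-2 = +1.
(a,b)_5: α=2, u≡1; β=1, v≡4 (mod 5); (1|5)=+1, (4|5)=+1; sign (−1)^0·+1^1·+1^2 = +1.
(a,b)_13: α=0, u≡3; β=2, v≡1 (mod 13); (3|13)=+1, (1|13)=+1; sign (−1)^0·+1^2·+1^0 = +1.
(a,b)_2: α=8, β=5; u≡5, v≡7 (mod 8); ε(u)ε(v)=0·1, αω(v)=8·0, βω(u)=5·1; sum ≡ 1  ⇒  -1.
(a,b)_11: α=0, u≡6; β=-3, v≡6 (mod 11); (6|11)=-1, (6|11)=-1; sign (−1)^0·-1^-3·-1^0 = -1.
(a,b)_29: α=1, u≡13; β=2, v≡13 (mod 29); (13|29)=+1, (13|29)=+1; sign (−1)^0·+1^2·+1^1 = +1.
|Ram(29, -770)| = 2, even; anisotropic at {2, 11}.

[2, 11]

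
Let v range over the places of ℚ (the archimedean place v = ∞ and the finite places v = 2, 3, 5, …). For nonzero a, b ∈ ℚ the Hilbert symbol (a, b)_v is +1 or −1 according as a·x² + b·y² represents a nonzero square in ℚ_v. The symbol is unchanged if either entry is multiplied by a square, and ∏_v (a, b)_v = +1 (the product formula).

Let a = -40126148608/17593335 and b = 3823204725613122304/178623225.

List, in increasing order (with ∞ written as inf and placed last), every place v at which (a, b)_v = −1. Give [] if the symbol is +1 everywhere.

(a, b) ≡ (-105, 91) mod (ℚ^×)²; places V = {2, 3, 5, 7, 11, 13, 17, 19, ∞}.
(a,b)_∞: sgn(-105)=−, sgn(91)=+, so +1.
(a,b)_13: α=4, u≡10; β=7, v≡6 (mod 13); (10|13)=+1, (6|13)=-1; sign (−1)^0·+1^7·-1^4 = +1.
(a,b)_2: α=12, β=8; u≡7, v≡3 (mod 8); ε(u)ε(v)=1·1, αω(v)=12·1, βω(u)=8·0; sum ≡ 1  ⇒  -1.
(a,b)_11: α=0, u≡4; β=-2, v≡5 (mod 11); (4|11)=+1, (5|11)=+1; sign (−1)^0·+1^-2·+1^0 = +1.
(a,b)_5: α=-1, u≡1; β=-2, v≡1 (mod 5); (1|5)=+1, (1|5)=+1; sign (−1)^0·+1^-2·+1^-1 = +1.
(a,b)_19: α=-4, u≡16; β=0, v≡18 (mod 19); (16|19)=+1, (18|19)=-1; sign (−1)^0·+1^0·-1^-4 = +1.
(a,b)_17: α=0, u≡3; β=2, v≡11 (mod 17); (3|17)=-1, (11|17)=-1; sign (−1)^0·-1^2·-1^0 = +1.
(a,b)_3: α=-3, u≡1; β=-10, v≡1 (mod 3); (1|3)=+1, (1|3)=+1; sign (−1)^0·+1^-10·+1^-3 = +1.
(a,b)_7: α=3, u≡5; β=7, v≡5 (mod 7); (5|7)=-1, (5|7)=-1; sign (−1)^1·-1^7·-1^3 = -1.
|Ram(-105, 91)| = 2, even; anisotropic at {2, 7}.

[2, 7]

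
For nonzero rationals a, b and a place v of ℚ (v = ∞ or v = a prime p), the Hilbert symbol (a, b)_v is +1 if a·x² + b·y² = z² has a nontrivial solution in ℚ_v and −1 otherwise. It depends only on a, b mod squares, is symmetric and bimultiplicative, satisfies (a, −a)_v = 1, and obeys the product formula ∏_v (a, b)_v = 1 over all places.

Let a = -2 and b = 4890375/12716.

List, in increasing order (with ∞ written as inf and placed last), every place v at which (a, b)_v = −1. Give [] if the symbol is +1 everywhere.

[2, 5, 7, 23]

(a, b) ≡ (-2, 26565) mod (ℚ^×)²; places V = {2, 3, 5, 7, 11, 17, 23, ∞}.
(a,b)_11: α=0, u≡9; β=-1, v≡6 (mod 11); (9|11)=+1, (6|11)=-1; sign (−1)^0·+1^-1·-1^0 = +1.
(a,b)_3: α=0, u≡1; β=5, v≡2 (mod 3); (1|3)=+1, (2|3)=-1; sign (−1)^0·+1^5·-1^0 = +1.
(a,b)_7: α=0, u≡5; β=1, v≡1 (mod 7); (5|7)=-1, (1|7)=+1; sign (−1)^0·-1^1·+1^0 = -1.
(a,b)_23: α=0, u≡21; β=1, v≡11 (mod 23); (21|23)=-1, (11|23)=-1; sign (−1)^0·-1^1·-1^0 = -1.
(a,b)_2: α=1, β=-2; u≡7, v≡5 (mod 8); ε(u)ε(v)=1·0, αω(v)=1·1, βω(u)=-2·0; sum ≡ 1  ⇒  -1.
(a,b)_5: α=0, u≡3; β=3, v≡3 (mod 5); (3|5)=-1, (3|5)=-1; sign (−1)^0·-1^3·-1^0 = -1.
(a,b)_∞: sgn(-2)=−, sgn(26565)=+, so +1.
(a,b)_17: α=0, u≡15; β=-2, v≡7 (mod 17); (15|17)=+1, (7|17)=-1; sign (−1)^0·+1^-2·-1^0 = +1.
Ram(-2, 26565) = {2, 5, 7, 23}; no ℚ_2-point on the conic.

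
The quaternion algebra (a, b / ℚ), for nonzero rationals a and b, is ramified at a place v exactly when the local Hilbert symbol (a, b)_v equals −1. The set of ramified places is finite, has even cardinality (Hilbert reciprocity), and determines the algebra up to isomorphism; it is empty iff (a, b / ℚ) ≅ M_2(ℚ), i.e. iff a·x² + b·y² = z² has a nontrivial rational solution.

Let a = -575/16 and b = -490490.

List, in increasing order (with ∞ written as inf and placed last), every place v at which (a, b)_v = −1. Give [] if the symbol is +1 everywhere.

(a, b) ≡ (-23, -10010) mod (ℚ^×)²; places V = {2, 5, 7, 11, 13, 23, ∞}.
(a,b)_11: α=0, u≡6; β=1, v≡4 (mod 11); (6|11)=-1, (4|11)=+1; sign (−1)^0·-1^1·+1^0 = -1.
(a,b)_7: α=0, u≡3; β=3, v≡5 (mod 7); (3|7)=-1, (5|7)=-1; sign (−1)^0·-1^3·-1^0 = -1.
(a,b)_∞: sgn(-23)=−, sgn(-10010)=−, so -1.
(a,b)_2: α=-4, β=1; u≡1, v≡3 (mod 8); ε(u)ε(v)=0·1, αω(v)=-4·1, βω(u)=1·0; sum ≡ 0  ⇒  +1.
(a,b)_23: α=1, u≡20; β=0, v≡8 (mod 23); (20|23)=-1, (8|23)=+1; sign (−1)^0·-1^0·+1^1 = +1.
(a,b)_5: α=2, u≡2; β=1, v≡2 (mod 5); (2|5)=-1, (2|5)=-1; sign (−1)^0·-1^1·-1^2 = -1.
(a,b)_13: α=0, u≡12; β=1, v≡9 (mod 13); (12|13)=+1, (9|13)=+1; sign (−1)^0·+1^1·+1^0 = +1.
Ram(-23, -10010) = {5, 7, 11, ∞}; no ℚ_5-point on the conic.

[5, 7, 11, inf]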